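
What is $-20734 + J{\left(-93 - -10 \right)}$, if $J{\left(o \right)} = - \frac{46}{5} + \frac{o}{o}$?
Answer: $- \frac{103711}{5} \approx -20742.0$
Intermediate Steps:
$J{\left(o \right)} = - \frac{41}{5}$ ($J{\left(o \right)} = \left(-46\right) \frac{1}{5} + 1 = - \frac{46}{5} + 1 = - \frac{41}{5}$)
$-20734 + J{\left(-93 - -10 \right)} = -20734 - \frac{41}{5} = - \frac{103711}{5}$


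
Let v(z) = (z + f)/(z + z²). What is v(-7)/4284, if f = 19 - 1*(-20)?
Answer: 4/22491 ≈ 0.00017785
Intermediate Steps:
f = 39 (f = 19 + 20 = 39)
v(z) = (39 + z)/(z + z²) (v(z) = (z + 39)/(z + z²) = (39 + z)/(z + z²))
v(-7)/4284 = ((39 - 7)/((-7)*(1 - 7)))/4284 = -⅐*32/(-6)*(1/4284) = -⅐*(-⅙)*32*(1/4284) = (16/21)*(1/4284) = 4/22491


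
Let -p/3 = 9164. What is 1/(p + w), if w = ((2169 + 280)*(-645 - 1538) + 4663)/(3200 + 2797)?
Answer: -5997/170211028 ≈ -3.5233e-5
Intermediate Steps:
p = -27492 (p = -3*9164 = -27492)
w = -5341504/5997 (w = (2449*(-2183) + 4663)/5997 = (-5346167 + 4663)*(1/5997) = -5341504*1/5997 = -5341504/5997 ≈ -890.70)
1/(p + w) = 1/(-27492 - 5341504/5997) = 1/(-170211028/5997) = -5997/170211028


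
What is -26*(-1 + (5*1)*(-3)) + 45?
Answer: 461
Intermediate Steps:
-26*(-1 + (5*1)*(-3)) + 45 = -26*(-1 + 5*(-3)) + 45 = -26*(-1 - 15) + 45 = -26*(-16) + 45 = 416 + 45 = 461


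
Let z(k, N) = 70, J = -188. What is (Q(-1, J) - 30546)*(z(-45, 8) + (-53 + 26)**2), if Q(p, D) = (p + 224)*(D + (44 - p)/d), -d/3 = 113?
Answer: -6545771545/113 ≈ -5.7927e+7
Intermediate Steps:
d = -339 (d = -3*113 = -339)
Q(p, D) = (224 + p)*(-44/339 + D + p/339) (Q(p, D) = (p + 224)*(D + (44 - p)/(-339)) = (224 + p)*(D + (44 - p)*(-1/339)) = (224 + p)*(D + (-44/339 + p/339)) = (224 + p)*(-44/339 + D + p/339))
(Q(-1, J) - 30546)*(z(-45, 8) + (-53 + 26)**2) = ((-9856/339 + (1/339)*(-1)**2 + (60/113)*(-1) - 188*(224 - 1)) - 30546)*(70 + (-53 + 26)**2) = ((-9856/339 + (1/339)*1 - 60/113 - 188*223) - 30546)*(70 + (-27)**2) = ((-9856/339 + 1/339 - 60/113 - 41924) - 30546)*(70 + 729) = (-4740757/113 - 30546)*799 = -8192455/113*799 = -6545771545/113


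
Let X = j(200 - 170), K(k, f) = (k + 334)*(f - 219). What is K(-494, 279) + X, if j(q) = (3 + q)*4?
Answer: -9468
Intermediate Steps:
K(k, f) = (-219 + f)*(334 + k) (K(k, f) = (334 + k)*(-219 + f) = (-219 + f)*(334 + k))
j(q) = 12 + 4*q
X = 132 (X = 12 + 4*(200 - 170) = 12 + 4*30 = 12 + 120 = 132)
K(-494, 279) + X = (-73146 - 219*(-494) + 334*279 + 279*(-494)) + 132 = (-73146 + 108186 + 93186 - 137826) + 132 = -9600 + 132 = -9468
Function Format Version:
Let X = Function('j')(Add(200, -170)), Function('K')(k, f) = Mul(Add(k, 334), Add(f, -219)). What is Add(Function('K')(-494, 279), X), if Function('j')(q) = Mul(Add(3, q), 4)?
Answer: -9468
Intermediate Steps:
Function('K')(k, f) = Mul(Add(-219, f), Add(334, k)) (Function('K')(k, f) = Mul(Add(334, k), Add(-219, f)) = Mul(Add(-219, f), Add(334, k)))
Function('j')(q) = Add(12, Mul(4, q))
X = 132 (X = Add(12, Mul(4, Add(200, -170))) = Add(12, Mul(4, 30)) = Add(12, 120) = 132)
Add(Function('K')(-494, 279), X) = Add(Add(-73146, Mul(-219, -494), Mul(334, 279), Mul(279, -494)), 132) = Add(Add(-73146, 108186, 93186, -137826), 132) = Add(-9600, 132) = -9468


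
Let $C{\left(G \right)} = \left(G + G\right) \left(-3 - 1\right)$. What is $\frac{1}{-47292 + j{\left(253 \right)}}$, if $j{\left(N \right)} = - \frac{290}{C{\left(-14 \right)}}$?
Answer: $- \frac{56}{2648497} \approx -2.1144 \cdot 10^{-5}$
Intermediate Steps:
$C{\left(G \right)} = - 8 G$ ($C{\left(G \right)} = 2 G \left(-4\right) = - 8 G$)
$j{\left(N \right)} = - \frac{145}{56}$ ($j{\left(N \right)} = - \frac{290}{\left(-8\right) \left(-14\right)} = - \frac{290}{112} = \left(-290\right) \frac{1}{112} = - \frac{145}{56}$)
$\frac{1}{-47292 + j{\left(253 \right)}} = \frac{1}{-47292 - \frac{145}{56}} = \frac{1}{- \frac{2648497}{56}} = - \frac{56}{2648497}$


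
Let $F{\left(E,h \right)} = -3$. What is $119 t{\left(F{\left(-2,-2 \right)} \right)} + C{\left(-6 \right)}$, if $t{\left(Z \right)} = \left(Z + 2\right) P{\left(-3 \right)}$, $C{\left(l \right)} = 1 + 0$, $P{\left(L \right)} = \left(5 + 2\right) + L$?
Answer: $-475$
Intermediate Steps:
$P{\left(L \right)} = 7 + L$
$C{\left(l \right)} = 1$
$t{\left(Z \right)} = 8 + 4 Z$ ($t{\left(Z \right)} = \left(Z + 2\right) \left(7 - 3\right) = \left(2 + Z\right) 4 = 8 + 4 Z$)
$119 t{\left(F{\left(-2,-2 \right)} \right)} + C{\left(-6 \right)} = 119 \left(8 + 4 \left(-3\right)\right) + 1 = 119 \left(8 - 12\right) + 1 = 119 \left(-4\right) + 1 = -476 + 1 = -475$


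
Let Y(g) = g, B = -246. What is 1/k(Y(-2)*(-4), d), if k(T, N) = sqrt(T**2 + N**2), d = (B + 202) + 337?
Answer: sqrt(85913)/85913 ≈ 0.0034117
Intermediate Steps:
d = 293 (d = (-246 + 202) + 337 = -44 + 337 = 293)
k(T, N) = sqrt(N**2 + T**2)
1/k(Y(-2)*(-4), d) = 1/(sqrt(293**2 + (-2*(-4))**2)) = 1/(sqrt(85849 + 8**2)) = 1/(sqrt(85849 + 64)) = 1/(sqrt(85913)) = sqrt(85913)/85913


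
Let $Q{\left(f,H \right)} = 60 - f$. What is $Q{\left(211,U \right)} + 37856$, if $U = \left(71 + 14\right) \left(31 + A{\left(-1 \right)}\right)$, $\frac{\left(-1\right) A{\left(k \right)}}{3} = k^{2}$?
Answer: $37705$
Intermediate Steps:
$A{\left(k \right)} = - 3 k^{2}$
$U = 2380$ ($U = \left(71 + 14\right) \left(31 - 3 \left(-1\right)^{2}\right) = 85 \left(31 - 3\right) = 85 \cdot 28 = 2380$)
$Q{\left(211,U \right)} + 37856 = \left(60 - 211\right) + 37856 = -151 + 37856 = 37705$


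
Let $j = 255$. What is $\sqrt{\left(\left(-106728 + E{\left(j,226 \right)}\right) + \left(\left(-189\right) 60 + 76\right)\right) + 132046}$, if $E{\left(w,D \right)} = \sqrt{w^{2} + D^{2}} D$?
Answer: $\sqrt{14054 + 226 \sqrt{116101}} \approx 301.76$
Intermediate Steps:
$E{\left(w,D \right)} = D \sqrt{D^{2} + w^{2}}$ ($E{\left(w,D \right)} = \sqrt{D^{2} + w^{2}} D = D \sqrt{D^{2} + w^{2}}$)
$\sqrt{\left(\left(-106728 + E{\left(j,226 \right)}\right) + \left(\left(-189\right) 60 + 76\right)\right) + 132046} = \sqrt{\left(\left(-106728 + 226 \sqrt{226^{2} + 255^{2}}\right) + \left(\left(-189\right) 60 + 76\right)\right) + 132046} = \sqrt{\left(\left(-106728 + 226 \sqrt{51076 + 65025}\right) + \left(-11340 + 76\right)\right) + 132046} = \sqrt{\left(\left(-106728 + 226 \sqrt{116101}\right) - 11264\right) + 132046} = \sqrt{\left(-117992 + 226 \sqrt{116101}\right) + 132046} = \sqrt{14054 + 226 \sqrt{116101}}$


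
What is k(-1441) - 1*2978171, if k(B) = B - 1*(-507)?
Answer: -2979105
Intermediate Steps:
k(B) = 507 + B (k(B) = B + 507 = 507 + B)
k(-1441) - 1*2978171 = (507 - 1441) - 1*2978171 = -934 - 2978171 = -2979105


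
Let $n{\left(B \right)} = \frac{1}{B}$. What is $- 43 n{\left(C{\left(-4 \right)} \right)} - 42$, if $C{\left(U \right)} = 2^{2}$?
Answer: $- \frac{211}{4} \approx -52.75$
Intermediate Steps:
$C{\left(U \right)} = 4$
$- 43 n{\left(C{\left(-4 \right)} \right)} - 42 = - \frac{43}{4} - 42 = - \frac{211}{4}$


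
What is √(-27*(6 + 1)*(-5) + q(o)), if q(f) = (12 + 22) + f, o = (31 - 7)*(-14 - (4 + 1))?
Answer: √523 ≈ 22.869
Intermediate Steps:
o = -456 (o = 24*(-14 - 1*5) = 24*(-14 - 5) = 24*(-19) = -456)
q(f) = 34 + f
√(-27*(6 + 1)*(-5) + q(o)) = √(-27*(6 + 1)*(-5) + (34 - 456)) = √(-189*(-5) - 422) = √(-27*(-35) - 422) = √(945 - 422) = √523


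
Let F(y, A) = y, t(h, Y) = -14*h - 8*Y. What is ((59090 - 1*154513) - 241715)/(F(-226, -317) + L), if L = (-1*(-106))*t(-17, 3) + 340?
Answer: -168569/11399 ≈ -14.788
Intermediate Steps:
L = 23024 (L = (-1*(-106))*(-14*(-17) - 8*3) + 340 = 106*(238 - 24) + 340 = 106*214 + 340 = 22684 + 340 = 23024)
((59090 - 1*154513) - 241715)/(F(-226, -317) + L) = ((59090 - 1*154513) - 241715)/(-226 + 23024) = ((59090 - 154513) - 241715)/22798 = (-95423 - 241715)*(1/22798) = -337138*1/22798 = -168569/11399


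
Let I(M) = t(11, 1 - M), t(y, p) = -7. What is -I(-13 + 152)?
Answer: 7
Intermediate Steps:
I(M) = -7
-I(-13 + 152) = -1*(-7) = 7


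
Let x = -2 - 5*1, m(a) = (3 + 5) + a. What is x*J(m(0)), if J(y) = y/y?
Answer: -7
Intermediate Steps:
m(a) = 8 + a
J(y) = 1
x = -7 (x = -2 - 5 = -7)
x*J(m(0)) = -7*1 = -7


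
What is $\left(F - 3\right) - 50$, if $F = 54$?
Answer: $1$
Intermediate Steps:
$\left(F - 3\right) - 50 = \left(54 - 3\right) - 50 = 51 - 50 = 1$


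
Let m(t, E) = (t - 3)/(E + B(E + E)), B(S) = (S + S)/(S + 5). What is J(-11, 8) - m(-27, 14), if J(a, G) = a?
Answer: -2354/259 ≈ -9.0888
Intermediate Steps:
B(S) = 2*S/(5 + S) (B(S) = (2*S)/(5 + S) = 2*S/(5 + S))
m(t, E) = (-3 + t)/(E + 4*E/(5 + 2*E)) (m(t, E) = (t - 3)/(E + 2*(E + E)/(5 + (E + E))) = (-3 + t)/(E + 2*(2*E)/(5 + 2*E)) = (-3 + t)/(E + 4*E/(5 + 2*E)))
J(-11, 8) - m(-27, 14) = -11 - (-3 - 27)*(5 + 2*14)/(14*(9 + 2*14)) = -11 - (-30)*(5 + 28)/(14*(9 + 28)) = -11 - (-30)*33/(14*37) = -11 - 1*(-495/259) = -11 + 495/259 = -2354/259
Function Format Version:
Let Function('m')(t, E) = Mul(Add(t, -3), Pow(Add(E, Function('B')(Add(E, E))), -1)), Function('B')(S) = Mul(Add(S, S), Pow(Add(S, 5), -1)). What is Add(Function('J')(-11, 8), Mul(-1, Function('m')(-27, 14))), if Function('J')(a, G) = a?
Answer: Rational(-2354, 259) ≈ -9.0888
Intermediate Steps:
Function('B')(S) = Mul(2, S, Pow(Add(5, S), -1)) (Function('B')(S) = Mul(Mul(2, S), Pow(Add(5, S), -1)) = Mul(2, S, Pow(Add(5, S), -1)))
Function('m')(t, E) = Mul(Pow(Add(E, Mul(4, E, Pow(Add(5, Mul(2, E)), -1))), -1), Add(-3, t)) (Function('m')(t, E) = Mul(Add(t, -3), Pow(Add(E, Mul(2, Add(E, E), Pow(Add(5, Add(E, E)), -1))), -1)) = Mul(Add(-3, t), Pow(Add(E, Mul(2, Mul(2, E), Pow(Add(5, Mul(2, E)), -1))), -1)) = Mul(Add(-3, t), Pow(Add(E, Mul(4, E, Pow(Add(5, Mul(2, E)), -1))), -1)) = Mul(Pow(Add(E, Mul(4, E, Pow(Add(5, Mul(2, E)), -1))), -1), Add(-3, t)))
Add(Function('J')(-11, 8), Mul(-1, Function('m')(-27, 14))) = Add(-11, Mul(-1, Mul(Pow(14, -1), Pow(Add(9, Mul(2, 14)), -1), Add(-3, -27), Add(5, Mul(2, 14))))) = Add(-11, Mul(-1, Mul(Rational(1, 14), Pow(Add(9, 28), -1), -30, Add(5, 28)))) = Add(-11, Mul(-1, Mul(Rational(1, 14), Pow(37, -1), -30, 33))) = Add(-11, Mul(-1, Mul(Rational(1, 14), Rational(1, 37), -30, 33))) = Add(-11, Mul(-1, Rational(-495, 259))) = Add(-11, Rational(495, 259)) = Rational(-2354, 259)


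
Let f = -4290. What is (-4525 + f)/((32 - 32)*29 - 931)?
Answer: 8815/931 ≈ 9.4683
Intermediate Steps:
(-4525 + f)/((32 - 32)*29 - 931) = (-4525 - 4290)/((32 - 32)*29 - 931) = -8815/(0*29 - 931) = -8815/(0 - 931) = -8815/(-931) = -8815*(-1/931) = 8815/931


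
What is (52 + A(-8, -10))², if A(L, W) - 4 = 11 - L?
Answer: 5625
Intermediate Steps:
A(L, W) = 15 - L (A(L, W) = 4 + (11 - L) = 15 - L)
(52 + A(-8, -10))² = (52 + (15 - 1*(-8)))² = (52 + (15 + 8))² = (52 + 23)² = 75² = 5625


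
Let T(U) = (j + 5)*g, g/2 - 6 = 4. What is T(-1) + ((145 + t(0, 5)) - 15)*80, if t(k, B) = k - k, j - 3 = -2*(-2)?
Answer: 10640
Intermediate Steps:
g = 20 (g = 12 + 2*4 = 12 + 8 = 20)
j = 7 (j = 3 - 2*(-2) = 3 + 4 = 7)
t(k, B) = 0
T(U) = 240 (T(U) = (7 + 5)*20 = 12*20 = 240)
T(-1) + ((145 + t(0, 5)) - 15)*80 = 240 + ((145 + 0) - 15)*80 = 240 + (145 - 15)*80 = 240 + 130*80 = 240 + 10400 = 10640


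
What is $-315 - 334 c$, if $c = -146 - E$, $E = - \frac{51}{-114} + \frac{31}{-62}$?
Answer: $\frac{920197}{19} \approx 48431.0$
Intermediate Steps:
$E = - \frac{1}{19}$ ($E = \left(-51\right) \left(- \frac{1}{114}\right) + 31 \left(- \frac{1}{62}\right) = \frac{17}{38} - \frac{1}{2} = - \frac{1}{19} \approx -0.052632$)
$c = - \frac{2773}{19}$ ($c = -146 - - \frac{1}{19} = -146 + \frac{1}{19} = - \frac{2773}{19} \approx -145.95$)
$-315 - 334 c = -315 - - \frac{926182}{19} = -315 + \frac{926182}{19} = \frac{920197}{19}$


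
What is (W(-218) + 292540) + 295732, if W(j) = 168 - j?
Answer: 588658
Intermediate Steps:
(W(-218) + 292540) + 295732 = ((168 - 1*(-218)) + 292540) + 295732 = ((168 + 218) + 292540) + 295732 = (386 + 292540) + 295732 = 292926 + 295732 = 588658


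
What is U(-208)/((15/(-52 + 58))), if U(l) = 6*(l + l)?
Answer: -4992/5 ≈ -998.40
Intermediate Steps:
U(l) = 12*l (U(l) = 6*(2*l) = 12*l)
U(-208)/((15/(-52 + 58))) = (12*(-208))/((15/(-52 + 58))) = -2496/(15/6) = -2496/(15*(⅙)) = -2496/5/2 = -2496*⅖ = -4992/5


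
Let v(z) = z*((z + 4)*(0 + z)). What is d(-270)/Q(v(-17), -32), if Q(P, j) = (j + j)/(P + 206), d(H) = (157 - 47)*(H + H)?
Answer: -26366175/8 ≈ -3.2958e+6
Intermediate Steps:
d(H) = 220*H (d(H) = 110*(2*H) = 220*H)
v(z) = z²*(4 + z) (v(z) = z*((4 + z)*z) = z*(z*(4 + z)) = z²*(4 + z))
Q(P, j) = 2*j/(206 + P) (Q(P, j) = (2*j)/(206 + P) = 2*j/(206 + P))
d(-270)/Q(v(-17), -32) = (220*(-270))/((2*(-32)/(206 + (-17)²*(4 - 17)))) = -59400/(2*(-32)/(206 + 289*(-13))) = -59400/(2*(-32)/(206 - 3757)) = -59400/(2*(-32)/(-3551)) = -59400/(2*(-32)*(-1/3551)) = -59400/64/3551 = -59400*3551/64 = -26366175/8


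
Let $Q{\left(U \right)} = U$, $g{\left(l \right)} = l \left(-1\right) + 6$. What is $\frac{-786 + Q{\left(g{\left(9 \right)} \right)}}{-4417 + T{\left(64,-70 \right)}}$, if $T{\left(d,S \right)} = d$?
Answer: $\frac{263}{1451} \approx 0.18125$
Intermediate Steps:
$g{\left(l \right)} = 6 - l$ ($g{\left(l \right)} = - l + 6 = 6 - l$)
$\frac{-786 + Q{\left(g{\left(9 \right)} \right)}}{-4417 + T{\left(64,-70 \right)}} = \frac{-786 + \left(6 - 9\right)}{-4417 + 64} = \frac{-786 + \left(6 - 9\right)}{-4353} = \left(-786 - 3\right) \left(- \frac{1}{4353}\right) = \left(-789\right) \left(- \frac{1}{4353}\right) = \frac{263}{1451}$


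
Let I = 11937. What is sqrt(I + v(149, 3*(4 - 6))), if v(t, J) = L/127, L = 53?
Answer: 2*sqrt(48134651)/127 ≈ 109.26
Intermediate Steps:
v(t, J) = 53/127
sqrt(I + v(149, 3*(4 - 6))) = sqrt(11937 + 53/127) = sqrt(1516052/127) = 2*sqrt(48134651)/127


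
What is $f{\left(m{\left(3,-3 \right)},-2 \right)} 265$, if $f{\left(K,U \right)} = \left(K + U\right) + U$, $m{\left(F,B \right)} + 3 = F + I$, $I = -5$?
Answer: $-2385$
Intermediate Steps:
$m{\left(F,B \right)} = -8 + F$ ($m{\left(F,B \right)} = -3 + \left(F - 5\right) = -3 + \left(-5 + F\right) = -8 + F$)
$f{\left(K,U \right)} = K + 2 U$
$f{\left(m{\left(3,-3 \right)},-2 \right)} 265 = \left(\left(-8 + 3\right) + 2 \left(-2\right)\right) 265 = \left(-5 - 4\right) 265 = \left(-9\right) 265 = -2385$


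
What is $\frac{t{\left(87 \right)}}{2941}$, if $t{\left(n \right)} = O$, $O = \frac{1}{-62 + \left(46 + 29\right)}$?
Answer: $\frac{1}{38233} \approx 2.6155 \cdot 10^{-5}$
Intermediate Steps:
$O = \frac{1}{13}$ ($O = \frac{1}{-62 + 75} = \frac{1}{13} \approx 0.076923$)
$t{\left(n \right)} = \frac{1}{13}$
$\frac{t{\left(87 \right)}}{2941} = \frac{1}{13 \cdot 2941} = \frac{1}{13} \cdot \frac{1}{2941} = \frac{1}{38233}$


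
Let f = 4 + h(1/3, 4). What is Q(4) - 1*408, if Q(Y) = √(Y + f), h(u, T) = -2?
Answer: -408 + √6 ≈ -405.55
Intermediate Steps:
f = 2 (f = 4 - 2 = 2)
Q(Y) = √(2 + Y) (Q(Y) = √(Y + 2) = √(2 + Y))
Q(4) - 1*408 = √(2 + 4) - 1*408 = √6 - 408 = -408 + √6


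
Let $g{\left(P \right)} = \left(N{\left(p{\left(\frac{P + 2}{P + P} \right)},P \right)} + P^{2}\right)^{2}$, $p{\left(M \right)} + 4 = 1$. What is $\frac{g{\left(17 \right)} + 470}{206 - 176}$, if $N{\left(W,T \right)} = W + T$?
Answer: $\frac{92279}{30} \approx 3076.0$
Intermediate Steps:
$p{\left(M \right)} = -3$ ($p{\left(M \right)} = -4 + 1 = -3$)
$N{\left(W,T \right)} = T + W$
$g{\left(P \right)} = \left(-3 + P + P^{2}\right)^{2}$ ($g{\left(P \right)} = \left(\left(P - 3\right) + P^{2}\right)^{2} = \left(\left(-3 + P\right) + P^{2}\right)^{2} = \left(-3 + P + P^{2}\right)^{2}$)
$\frac{g{\left(17 \right)} + 470}{206 - 176} = \frac{\left(-3 + 17 + 17^{2}\right)^{2} + 470}{206 - 176} = \frac{\left(-3 + 17 + 289\right)^{2} + 470}{30} = \left(303^{2} + 470\right) \frac{1}{30} = \left(91809 + 470\right) \frac{1}{30} = 92279 \cdot \frac{1}{30} = \frac{92279}{30}$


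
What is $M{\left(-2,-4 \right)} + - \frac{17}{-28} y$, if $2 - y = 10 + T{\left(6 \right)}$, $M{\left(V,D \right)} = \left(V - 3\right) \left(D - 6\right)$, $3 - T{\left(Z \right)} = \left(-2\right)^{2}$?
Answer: $\frac{183}{4} \approx 45.75$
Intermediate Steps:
$T{\left(Z \right)} = -1$ ($T{\left(Z \right)} = 3 - \left(-2\right)^{2} = 3 - 4 = -1$)
$M{\left(V,D \right)} = \left(-6 + D\right) \left(-3 + V\right)$ ($M{\left(V,D \right)} = \left(-3 + V\right) \left(-6 + D\right) = \left(-6 + D\right) \left(-3 + V\right)$)
$y = -7$ ($y = 2 - \left(10 - 1\right) = 2 - 9 = -7$)
$M{\left(-2,-4 \right)} + - \frac{17}{-28} y = \left(18 - -12 - -12 - -8\right) + - \frac{17}{-28} \left(-7\right) = \left(18 + 12 + 12 + 8\right) + \left(-17\right) \left(- \frac{1}{28}\right) \left(-7\right) = 50 + \frac{17}{28} \left(-7\right) = 50 - \frac{17}{4} = \frac{183}{4}$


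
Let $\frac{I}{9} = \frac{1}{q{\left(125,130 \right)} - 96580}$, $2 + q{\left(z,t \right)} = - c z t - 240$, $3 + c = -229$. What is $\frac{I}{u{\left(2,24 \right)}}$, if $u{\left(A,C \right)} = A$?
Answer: $\frac{9}{7346356} \approx 1.2251 \cdot 10^{-6}$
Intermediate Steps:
$c = -232$ ($c = -3 - 229 = -232$)
$q{\left(z,t \right)} = -242 + 232 t z$ ($q{\left(z,t \right)} = -2 + \left(\left(-1\right) \left(-232\right) z t - 240\right) = -2 + \left(232 z t - 240\right) = -2 + \left(232 t z - 240\right) = -2 + \left(-240 + 232 t z\right) = -242 + 232 t z$)
$I = \frac{9}{3673178}$ ($I = \frac{9}{\left(-242 + 232 \cdot 130 \cdot 125\right) - 96580} = \frac{9}{\left(-242 + 3770000\right) - 96580} = \frac{9}{3769758 - 96580} = \frac{9}{3673178} \approx 2.4502 \cdot 10^{-6}$)
$\frac{I}{u{\left(2,24 \right)}} = \frac{9}{3673178 \cdot 2} = \frac{9}{3673178} \cdot \frac{1}{2} = \frac{9}{7346356}$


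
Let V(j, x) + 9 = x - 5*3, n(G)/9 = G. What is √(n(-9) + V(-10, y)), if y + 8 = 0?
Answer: I*√113 ≈ 10.63*I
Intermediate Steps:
y = -8 (y = -8 + 0 = -8)
n(G) = 9*G
V(j, x) = -24 + x (V(j, x) = -9 + (x - 5*3) = -9 + (x - 15) = -9 + (-15 + x) = -24 + x)
√(n(-9) + V(-10, y)) = √(9*(-9) + (-24 - 8)) = √(-81 - 32) = √(-113) = I*√113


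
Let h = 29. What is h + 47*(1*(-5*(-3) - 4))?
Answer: 546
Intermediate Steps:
h + 47*(1*(-5*(-3) - 4)) = 29 + 47*(1*(-5*(-3) - 4)) = 29 + 47*(1*(15 - 4)) = 29 + 47*(1*11) = 29 + 47*11 = 29 + 517 = 546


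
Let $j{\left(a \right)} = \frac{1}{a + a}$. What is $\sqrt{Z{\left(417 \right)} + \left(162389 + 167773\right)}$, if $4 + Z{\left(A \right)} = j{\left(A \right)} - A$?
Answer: $\frac{\sqrt{229353331830}}{834} \approx 574.23$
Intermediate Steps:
$j{\left(a \right)} = \frac{1}{2 a}$
$Z{\left(A \right)} = -4 + \frac{1}{2 A} - A$ ($Z{\left(A \right)} = -4 - \left(A - \frac{1}{2 A}\right) = -4 + \frac{1}{2 A} - A$)
$\sqrt{Z{\left(417 \right)} + \left(162389 + 167773\right)} = \sqrt{\left(-4 + \frac{1}{2 \cdot 417} - 417\right) + \left(162389 + 167773\right)} = \sqrt{\left(-4 + \frac{1}{2} \cdot \frac{1}{417} - 417\right) + 330162} = \sqrt{\left(-4 + \frac{1}{834} - 417\right) + 330162} = \sqrt{- \frac{351113}{834} + 330162} = \sqrt{\frac{275003995}{834}} = \frac{\sqrt{229353331830}}{834}$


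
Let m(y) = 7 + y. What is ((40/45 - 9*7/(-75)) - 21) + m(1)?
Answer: -2536/225 ≈ -11.271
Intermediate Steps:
((40/45 - 9*7/(-75)) - 21) + m(1) = ((40/45 - 9*7/(-75)) - 21) + (7 + 1) = ((40*(1/45) - 63*(-1/75)) - 21) + 8 = ((8/9 + 21/25) - 21) + 8 = (389/225 - 21) + 8 = -4336/225 + 8 = -2536/225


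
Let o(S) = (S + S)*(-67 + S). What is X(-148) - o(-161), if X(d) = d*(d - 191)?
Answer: -23244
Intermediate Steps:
o(S) = 2*S*(-67 + S) (o(S) = (2*S)*(-67 + S) = 2*S*(-67 + S))
X(d) = d*(-191 + d)
X(-148) - o(-161) = -148*(-191 - 148) - 2*(-161)*(-67 - 161) = -148*(-339) - 2*(-161)*(-228) = 50172 - 1*73416 = 50172 - 73416 = -23244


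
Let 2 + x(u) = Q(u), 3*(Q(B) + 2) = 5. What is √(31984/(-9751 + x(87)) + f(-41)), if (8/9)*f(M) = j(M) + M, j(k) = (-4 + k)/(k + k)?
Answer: I*√70213347480045/1199660 ≈ 6.9848*I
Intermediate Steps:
Q(B) = -⅓ (Q(B) = -2 + (⅓)*5 = -2 + 5/3 = -⅓)
x(u) = -7/3 (x(u) = -2 - ⅓ = -7/3)
j(k) = (-4 + k)/(2*k) (j(k) = (-4 + k)/((2*k)) = (-4 + k)*(1/(2*k)) = (-4 + k)/(2*k))
f(M) = 9*M/8 + 9*(-4 + M)/(16*M) (f(M) = 9*((-4 + M)/(2*M) + M)/8 = 9*(M + (-4 + M)/(2*M))/8 = 9*M/8 + 9*(-4 + M)/(16*M))
√(31984/(-9751 + x(87)) + f(-41)) = √(31984/(-9751 - 7/3) + (9/16)*(-4 - 41 + 2*(-41)²)/(-41)) = √(31984/(-29260/3) + (9/16)*(-1/41)*(-4 - 41 + 2*1681)) = √(31984*(-3/29260) + (9/16)*(-1/41)*(-4 - 41 + 3362)) = √(-23988/7315 + (9/16)*(-1/41)*3317) = √(-23988/7315 - 29853/656) = √(-234110823/4798640) = I*√70213347480045/1199660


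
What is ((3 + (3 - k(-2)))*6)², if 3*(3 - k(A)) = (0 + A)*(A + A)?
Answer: 1156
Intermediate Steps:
k(A) = 3 - 2*A²/3 (k(A) = 3 - (0 + A)*(A + A)/3 = 3 - A*2*A/3 = 3 - 2*A²/3)
((3 + (3 - k(-2)))*6)² = ((3 + (3 - (3 - ⅔*(-2)²)))*6)² = ((3 + (3 - (3 - ⅔*4)))*6)² = ((3 + (3 - (3 - 8/3)))*6)² = ((3 + (3 - 1*⅓))*6)² = ((3 + (3 - ⅓))*6)² = ((3 + 8/3)*6)² = ((17/3)*6)² = 34² = 1156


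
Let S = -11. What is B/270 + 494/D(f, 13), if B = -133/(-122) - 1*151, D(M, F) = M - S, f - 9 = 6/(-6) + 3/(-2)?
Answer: 6380921/230580 ≈ 27.673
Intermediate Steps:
f = 13/2 (f = 9 + (6/(-6) + 3/(-2)) = 9 + (6*(-⅙) + 3*(-½)) = 9 + (-1 - 3/2) = 9 - 5/2 = 13/2 ≈ 6.5000)
D(M, F) = 11 + M (D(M, F) = M - 1*(-11) = M + 11 = 11 + M)
B = -18289/122 (B = -133*(-1/122) - 151 = 133/122 - 151 = -18289/122 ≈ -149.91)
B/270 + 494/D(f, 13) = -18289/122/270 + 494/(11 + 13/2) = -18289/122*1/270 + 494/(35/2) = -18289/32940 + 494*(2/35) = -18289/32940 + 988/35 = 6380921/230580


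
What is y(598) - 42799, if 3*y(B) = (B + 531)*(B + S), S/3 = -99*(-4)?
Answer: 1887997/3 ≈ 6.2933e+5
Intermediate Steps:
S = 1188 (S = 3*(-99*(-4)) = 3*396 = 1188)
y(B) = (531 + B)*(1188 + B)/3 (y(B) = ((B + 531)*(B + 1188))/3 = ((531 + B)*(1188 + B))/3 = (531 + B)*(1188 + B)/3)
y(598) - 42799 = (210276 + 573*598 + (1/3)*598**2) - 42799 = (210276 + 342654 + (1/3)*357604) - 42799 = (210276 + 342654 + 357604/3) - 42799 = 2016394/3 - 42799 = 1887997/3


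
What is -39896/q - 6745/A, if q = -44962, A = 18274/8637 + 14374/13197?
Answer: -1919596983643993/912504329544 ≈ -2103.7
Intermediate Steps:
A = 40590024/12664721 (A = 18274*(1/8637) + 14374*(1/13197) = 18274/8637 + 14374/13197 = 40590024/12664721 ≈ 3.2050)
-39896/q - 6745/A = -39896/(-44962) - 6745/40590024/12664721 = -39896*(-1/44962) - 6745*12664721/40590024 = 19948/22481 - 85423543145/40590024 = -1919596983643993/912504329544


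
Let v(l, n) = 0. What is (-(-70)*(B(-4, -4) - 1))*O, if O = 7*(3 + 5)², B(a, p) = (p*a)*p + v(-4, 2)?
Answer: -2038400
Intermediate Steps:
B(a, p) = a*p² (B(a, p) = (p*a)*p + 0 = (a*p)*p + 0 = a*p² + 0 = a*p²)
O = 448 (O = 7*8² = 7*64 = 448)
(-(-70)*(B(-4, -4) - 1))*O = -(-70)*(-4*(-4)² - 1)*448 = -(-70)*(-4*16 - 1)*448 = -(-70)*(-64 - 1)*448 = -(-70)*(-65)*448 = -35*130*448 = -4550*448 = -2038400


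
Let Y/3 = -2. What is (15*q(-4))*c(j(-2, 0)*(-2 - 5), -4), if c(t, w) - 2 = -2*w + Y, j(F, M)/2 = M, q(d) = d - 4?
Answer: -480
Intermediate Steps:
Y = -6 (Y = 3*(-2) = -6)
q(d) = -4 + d
j(F, M) = 2*M
c(t, w) = -4 - 2*w (c(t, w) = 2 + (-2*w - 6) = 2 + (-6 - 2*w) = -4 - 2*w)
(15*q(-4))*c(j(-2, 0)*(-2 - 5), -4) = (15*(-4 - 4))*(-4 - 2*(-4)) = (15*(-8))*(-4 + 8) = -120*4 = -480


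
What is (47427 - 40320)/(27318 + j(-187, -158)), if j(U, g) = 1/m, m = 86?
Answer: 611202/2349349 ≈ 0.26016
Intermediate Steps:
j(U, g) = 1/86
(47427 - 40320)/(27318 + j(-187, -158)) = (47427 - 40320)/(27318 + 1/86) = 7107/(2349349/86) = 7107*(86/2349349) = 611202/2349349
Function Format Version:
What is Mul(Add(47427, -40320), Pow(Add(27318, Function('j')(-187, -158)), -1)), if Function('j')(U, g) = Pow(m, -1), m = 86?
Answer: Rational(611202, 2349349) ≈ 0.26016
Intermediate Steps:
Function('j')(U, g) = Rational(1, 86) (Function('j')(U, g) = Pow(86, -1) = Rational(1, 86))
Mul(Add(47427, -40320), Pow(Add(27318, Function('j')(-187, -158)), -1)) = Mul(Add(47427, -40320), Pow(Add(27318, Rational(1, 86)), -1)) = Mul(7107, Pow(Rational(2349349, 86), -1)) = Mul(7107, Rational(86, 2349349)) = Rational(611202, 2349349)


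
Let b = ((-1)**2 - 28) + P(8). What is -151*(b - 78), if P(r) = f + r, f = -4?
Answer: 15251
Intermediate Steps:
P(r) = -4 + r
b = -23 (b = ((-1)**2 - 28) + (-4 + 8) = (1 - 28) + 4 = -27 + 4 = -23)
-151*(b - 78) = -151*(-23 - 78) = -151*(-101) = 15251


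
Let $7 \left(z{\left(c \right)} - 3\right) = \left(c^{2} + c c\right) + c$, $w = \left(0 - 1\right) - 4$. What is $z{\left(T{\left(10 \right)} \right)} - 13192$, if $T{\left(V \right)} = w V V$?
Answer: $\frac{407177}{7} \approx 58168.0$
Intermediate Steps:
$w = -5$ ($w = -1 - 4 = -5$)
$T{\left(V \right)} = - 5 V^{2}$ ($T{\left(V \right)} = - 5 V V = - 5 V^{2}$)
$z{\left(c \right)} = 3 + \frac{c}{7} + \frac{2 c^{2}}{7}$ ($z{\left(c \right)} = 3 + \frac{\left(c^{2} + c c\right) + c}{7} = 3 + \frac{\left(c^{2} + c^{2}\right) + c}{7} = 3 + \frac{2 c^{2} + c}{7} = 3 + \frac{c + 2 c^{2}}{7} = 3 + \left(\frac{c}{7} + \frac{2 c^{2}}{7}\right) = 3 + \frac{c}{7} + \frac{2 c^{2}}{7}$)
$z{\left(T{\left(10 \right)} \right)} - 13192 = \left(3 + \frac{\left(-5\right) 10^{2}}{7} + \frac{2 \left(- 5 \cdot 10^{2}\right)^{2}}{7}\right) - 13192 = \left(3 + \frac{\left(-5\right) 100}{7} + \frac{2 \left(\left(-5\right) 100\right)^{2}}{7}\right) - 13192 = \left(3 + \frac{1}{7} \left(-500\right) + \frac{2 \left(-500\right)^{2}}{7}\right) - 13192 = \left(3 - \frac{500}{7} + \frac{2}{7} \cdot 250000\right) - 13192 = \left(3 - \frac{500}{7} + \frac{500000}{7}\right) - 13192 = \frac{499521}{7} - 13192 = \frac{407177}{7}$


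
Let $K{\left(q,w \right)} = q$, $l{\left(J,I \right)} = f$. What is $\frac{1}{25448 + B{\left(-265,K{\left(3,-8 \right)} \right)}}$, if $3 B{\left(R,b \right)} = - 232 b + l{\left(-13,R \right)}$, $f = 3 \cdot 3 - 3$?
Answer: $\frac{1}{25218} \approx 3.9654 \cdot 10^{-5}$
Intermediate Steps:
$f = 6$ ($f = 9 - 3 = 6$)
$l{\left(J,I \right)} = 6$
$B{\left(R,b \right)} = 2 - \frac{232 b}{3}$ ($B{\left(R,b \right)} = \frac{- 232 b + 6}{3} = \frac{6 - 232 b}{3} = 2 - \frac{232 b}{3}$)
$\frac{1}{25448 + B{\left(-265,K{\left(3,-8 \right)} \right)}} = \frac{1}{25448 + \left(2 - 232\right)} = \frac{1}{25448 - 230} = \frac{1}{25218}$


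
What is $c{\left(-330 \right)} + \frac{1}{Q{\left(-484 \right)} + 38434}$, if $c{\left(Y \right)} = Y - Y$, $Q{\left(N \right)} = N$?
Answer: $\frac{1}{37950} \approx 2.635 \cdot 10^{-5}$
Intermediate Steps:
$c{\left(Y \right)} = 0$
$c{\left(-330 \right)} + \frac{1}{Q{\left(-484 \right)} + 38434} = 0 + \frac{1}{-484 + 38434} = 0 + \frac{1}{37950} = \frac{1}{37950}$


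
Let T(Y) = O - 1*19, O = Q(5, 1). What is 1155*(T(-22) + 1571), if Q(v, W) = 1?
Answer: 1793715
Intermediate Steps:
O = 1
T(Y) = -18 (T(Y) = 1 - 1*19 = 1 - 19 = -18)
1155*(T(-22) + 1571) = 1155*(-18 + 1571) = 1155*1553 = 1793715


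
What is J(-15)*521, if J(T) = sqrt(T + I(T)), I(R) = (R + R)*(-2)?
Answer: 1563*sqrt(5) ≈ 3495.0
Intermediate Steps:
I(R) = -4*R (I(R) = (2*R)*(-2) = -4*R)
J(T) = sqrt(3)*sqrt(-T) (J(T) = sqrt(T - 4*T) = sqrt(-3*T) = sqrt(3)*sqrt(-T))
J(-15)*521 = (sqrt(3)*sqrt(-1*(-15)))*521 = (sqrt(3)*sqrt(15))*521 = (3*sqrt(5))*521 = 1563*sqrt(5)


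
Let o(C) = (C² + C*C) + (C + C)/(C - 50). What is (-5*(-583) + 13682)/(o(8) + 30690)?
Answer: 348537/647170 ≈ 0.53856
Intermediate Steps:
o(C) = 2*C² + 2*C/(-50 + C) (o(C) = (C² + C²) + (2*C)/(-50 + C) = 2*C² + 2*C/(-50 + C))
(-5*(-583) + 13682)/(o(8) + 30690) = (-5*(-583) + 13682)/(2*8*(1 + 8² - 50*8)/(-50 + 8) + 30690) = (2915 + 13682)/(2*8*(1 + 64 - 400)/(-42) + 30690) = 16597/(2*8*(-1/42)*(-335) + 30690) = 16597/(2680/21 + 30690) = 16597/(647170/21) = 16597*(21/647170) = 348537/647170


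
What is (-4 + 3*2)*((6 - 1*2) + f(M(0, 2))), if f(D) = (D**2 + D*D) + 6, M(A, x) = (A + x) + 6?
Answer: 276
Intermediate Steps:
M(A, x) = 6 + A + x
f(D) = 6 + 2*D**2 (f(D) = (D**2 + D**2) + 6 = 2*D**2 + 6 = 6 + 2*D**2)
(-4 + 3*2)*((6 - 1*2) + f(M(0, 2))) = (-4 + 3*2)*((6 - 1*2) + (6 + 2*(6 + 0 + 2)**2)) = (-4 + 6)*((6 - 2) + (6 + 2*8**2)) = 2*(4 + (6 + 2*64)) = 2*(4 + (6 + 128)) = 2*(4 + 134) = 2*138 = 276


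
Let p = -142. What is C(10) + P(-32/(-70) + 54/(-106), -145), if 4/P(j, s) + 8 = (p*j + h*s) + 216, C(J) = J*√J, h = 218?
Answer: -1855/14559234 + 10*√10 ≈ 31.623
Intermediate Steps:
C(J) = J^(3/2)
P(j, s) = 4/(208 - 142*j + 218*s) (P(j, s) = 4/(-8 + ((-142*j + 218*s) + 216)) = 4/(-8 + (216 - 142*j + 218*s)) = 4/(208 - 142*j + 218*s))
C(10) + P(-32/(-70) + 54/(-106), -145) = 10^(3/2) + 2/(104 - 71*(-32/(-70) + 54/(-106)) + 109*(-145)) = 10*√10 + 2/(104 - 71*(-32*(-1/70) + 54*(-1/106)) - 15805) = 10*√10 + 2/(104 - 71*(16/35 - 27/53) - 15805) = 10*√10 + 2/(104 - 71*(-97/1855) - 15805) = 10*√10 + 2/(104 + 6887/1855 - 15805) = 10*√10 + 2/(-29118468/1855) = 10*√10 + 2*(-1855/29118468) = 10*√10 - 1855/14559234 = -1855/14559234 + 10*√10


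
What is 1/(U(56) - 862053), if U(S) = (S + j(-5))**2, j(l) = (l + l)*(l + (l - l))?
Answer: -1/850817 ≈ -1.1753e-6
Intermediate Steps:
j(l) = 2*l**2 (j(l) = (2*l)*(l + 0) = (2*l)*l = 2*l**2)
U(S) = (50 + S)**2 (U(S) = (S + 2*(-5)**2)**2 = (S + 2*25)**2 = (S + 50)**2 = (50 + S)**2)
1/(U(56) - 862053) = 1/((50 + 56)**2 - 862053) = 1/(106**2 - 862053) = 1/(11236 - 862053) = 1/(-850817) = -1/850817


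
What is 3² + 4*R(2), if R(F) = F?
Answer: 17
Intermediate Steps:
3² + 4*R(2) = 3² + 4*2 = 9 + 8 = 17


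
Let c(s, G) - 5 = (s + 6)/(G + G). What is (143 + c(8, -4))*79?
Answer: 46215/4 ≈ 11554.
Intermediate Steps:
c(s, G) = 5 + (6 + s)/(2*G) (c(s, G) = 5 + (s + 6)/(G + G) = 5 + (6 + s)/((2*G)) = 5 + (6 + s)*(1/(2*G)) = 5 + (6 + s)/(2*G))
(143 + c(8, -4))*79 = (143 + (1/2)*(6 + 8 + 10*(-4))/(-4))*79 = (143 + (1/2)*(-1/4)*(6 + 8 - 40))*79 = (143 + (1/2)*(-1/4)*(-26))*79 = (143 + 13/4)*79 = (585/4)*79 = 46215/4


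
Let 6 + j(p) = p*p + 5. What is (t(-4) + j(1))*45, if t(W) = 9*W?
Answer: -1620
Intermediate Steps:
j(p) = -1 + p² (j(p) = -6 + (p*p + 5) = -6 + (p² + 5) = -6 + (5 + p²) = -1 + p²)
(t(-4) + j(1))*45 = (9*(-4) + (-1 + 1²))*45 = (-36 + (-1 + 1))*45 = (-36 + 0)*45 = -36*45 = -1620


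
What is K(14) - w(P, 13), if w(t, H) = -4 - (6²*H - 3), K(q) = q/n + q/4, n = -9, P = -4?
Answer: 8477/18 ≈ 470.94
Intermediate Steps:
K(q) = 5*q/36 (K(q) = q/(-9) + q/4 = q*(-⅑) + q*(¼) = -q/9 + q/4 = 5*q/36)
w(t, H) = -1 - 36*H (w(t, H) = -4 - (36*H - 3) = -4 - (-3 + 36*H) = -4 + (3 - 36*H) = -1 - 36*H)
K(14) - w(P, 13) = (5/36)*14 - (-1 - 36*13) = 35/18 - (-1 - 468) = 35/18 - 1*(-469) = 35/18 + 469 = 8477/18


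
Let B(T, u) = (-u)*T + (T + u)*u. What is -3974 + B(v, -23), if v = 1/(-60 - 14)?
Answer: -3445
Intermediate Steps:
v = -1/74 (v = 1/(-74) = -1/74 ≈ -0.013514)
B(T, u) = u*(T + u) - T*u (B(T, u) = -T*u + u*(T + u) = u*(T + u) - T*u)
-3974 + B(v, -23) = -3974 + (-23)² = -3974 + 529 = -3445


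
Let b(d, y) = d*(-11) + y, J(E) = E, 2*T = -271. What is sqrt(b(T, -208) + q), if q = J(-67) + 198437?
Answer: sqrt(798610)/2 ≈ 446.82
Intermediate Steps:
T = -271/2 (T = (1/2)*(-271) = -271/2 ≈ -135.50)
b(d, y) = y - 11*d (b(d, y) = -11*d + y = y - 11*d)
q = 198370 (q = -67 + 198437 = 198370)
sqrt(b(T, -208) + q) = sqrt((-208 - 11*(-271/2)) + 198370) = sqrt((-208 + 2981/2) + 198370) = sqrt(2565/2 + 198370) = sqrt(399305/2) = sqrt(798610)/2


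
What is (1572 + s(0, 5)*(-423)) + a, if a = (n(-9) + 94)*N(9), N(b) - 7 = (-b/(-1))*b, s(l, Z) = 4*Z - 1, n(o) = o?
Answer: 1015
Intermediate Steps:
s(l, Z) = -1 + 4*Z
N(b) = 7 + b² (N(b) = 7 + (-b/(-1))*b = 7 + (-b*(-1))*b = 7 + (-(-1)*b)*b = 7 + b*b = 7 + b²)
a = 7480 (a = (-9 + 94)*(7 + 9²) = 85*(7 + 81) = 85*88 = 7480)
(1572 + s(0, 5)*(-423)) + a = (1572 + (-1 + 4*5)*(-423)) + 7480 = (1572 + (-1 + 20)*(-423)) + 7480 = (1572 + 19*(-423)) + 7480 = (1572 - 8037) + 7480 = -6465 + 7480 = 1015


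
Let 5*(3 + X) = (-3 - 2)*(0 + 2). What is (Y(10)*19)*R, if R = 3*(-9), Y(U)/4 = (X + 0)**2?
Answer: -51300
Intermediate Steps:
X = -5 (X = -3 + ((-3 - 2)*(0 + 2))/5 = -3 + (-5*2)/5 = -3 + (1/5)*(-10) = -3 - 2 = -5)
Y(U) = 100 (Y(U) = 4*(-5 + 0)**2 = 4*(-5)**2 = 4*25 = 100)
R = -27
(Y(10)*19)*R = (100*19)*(-27) = 1900*(-27) = -51300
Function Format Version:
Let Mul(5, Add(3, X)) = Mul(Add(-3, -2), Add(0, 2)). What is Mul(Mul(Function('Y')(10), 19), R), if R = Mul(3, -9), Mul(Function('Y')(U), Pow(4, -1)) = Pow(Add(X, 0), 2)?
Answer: -51300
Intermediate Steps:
X = -5 (X = Add(-3, Mul(Rational(1, 5), Mul(Add(-3, -2), Add(0, 2)))) = Add(-3, Mul(Rational(1, 5), Mul(-5, 2))) = Add(-3, Mul(Rational(1, 5), -10)) = Add(-3, -2) = -5)
Function('Y')(U) = 100 (Function('Y')(U) = Mul(4, Pow(Add(-5, 0), 2)) = Mul(4, Pow(-5, 2)) = Mul(4, 25) = 100)
R = -27
Mul(Mul(Function('Y')(10), 19), R) = Mul(Mul(100, 19), -27) = Mul(1900, -27) = -51300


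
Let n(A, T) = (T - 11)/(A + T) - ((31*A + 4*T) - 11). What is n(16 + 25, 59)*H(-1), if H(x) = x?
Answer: 37388/25 ≈ 1495.5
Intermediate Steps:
n(A, T) = 11 - 31*A - 4*T + (-11 + T)/(A + T) (n(A, T) = (-11 + T)/(A + T) - ((4*T + 31*A) - 11) = (-11 + T)/(A + T) - (-11 + 4*T + 31*A) = (-11 + T)/(A + T) + (11 - 31*A - 4*T) = 11 - 31*A - 4*T + (-11 + T)/(A + T))
n(16 + 25, 59)*H(-1) = ((-11 - 31*(16 + 25)² - 4*59² + 11*(16 + 25) + 12*59 - 35*(16 + 25)*59)/((16 + 25) + 59))*(-1) = ((-11 - 31*41² - 4*3481 + 11*41 + 708 - 35*41*59)/(41 + 59))*(-1) = ((-11 - 31*1681 - 13924 + 451 + 708 - 84665)/100)*(-1) = ((-11 - 52111 - 13924 + 451 + 708 - 84665)/100)*(-1) = ((1/100)*(-149552))*(-1) = -37388/25*(-1) = 37388/25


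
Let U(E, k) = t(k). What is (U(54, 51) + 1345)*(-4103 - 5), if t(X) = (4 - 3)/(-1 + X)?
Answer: -138133554/25 ≈ -5.5253e+6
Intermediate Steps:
t(X) = 1/(-1 + X)
U(E, k) = 1/(-1 + k)
(U(54, 51) + 1345)*(-4103 - 5) = (1/(-1 + 51) + 1345)*(-4103 - 5) = (1/50 + 1345)*(-4108) = (67251/50)*(-4108) = -138133554/25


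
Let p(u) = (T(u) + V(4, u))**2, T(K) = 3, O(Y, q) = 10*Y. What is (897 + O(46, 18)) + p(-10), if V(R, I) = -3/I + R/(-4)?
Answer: 136229/100 ≈ 1362.3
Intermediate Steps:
V(R, I) = -3/I - R/4 (V(R, I) = -3/I + R*(-1/4) = -3/I - R/4)
p(u) = (2 - 3/u)**2 (p(u) = (3 + (-3/u - 1/4*4))**2 = (3 + (-3/u - 1))**2 = (3 + (-1 - 3/u))**2 = (2 - 3/u)**2)
(897 + O(46, 18)) + p(-10) = (897 + 10*46) + (-3 + 2*(-10))**2/(-10)**2 = (897 + 460) + (-3 - 20)**2/100 = 1357 + (1/100)*(-23)**2 = 1357 + (1/100)*529 = 1357 + 529/100 = 136229/100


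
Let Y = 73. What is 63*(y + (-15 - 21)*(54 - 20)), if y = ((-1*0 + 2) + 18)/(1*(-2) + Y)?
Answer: -5473692/71 ≈ -77094.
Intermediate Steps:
y = 20/71 (y = ((-1*0 + 2) + 18)/(1*(-2) + 73) = ((0 + 2) + 18)/(-2 + 73) = (2 + 18)/71 = 20*(1/71) = 20/71 ≈ 0.28169)
63*(y + (-15 - 21)*(54 - 20)) = 63*(20/71 + (-15 - 21)*(54 - 20)) = 63*(20/71 - 36*34) = 63*(20/71 - 1224) = 63*(-86884/71) = -5473692/71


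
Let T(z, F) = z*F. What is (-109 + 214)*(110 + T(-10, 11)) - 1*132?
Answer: -132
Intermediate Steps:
T(z, F) = F*z
(-109 + 214)*(110 + T(-10, 11)) - 1*132 = (-109 + 214)*(110 + 11*(-10)) - 1*132 = 105*(110 - 110) - 132 = 105*0 - 132 = 0 - 132 = -132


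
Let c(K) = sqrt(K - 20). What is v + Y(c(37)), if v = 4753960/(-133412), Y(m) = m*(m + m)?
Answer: -54488/33353 ≈ -1.6337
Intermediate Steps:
c(K) = sqrt(-20 + K)
Y(m) = 2*m**2 (Y(m) = m*(2*m) = 2*m**2)
v = -1188490/33353 (v = 4753960*(-1/133412) = -1188490/33353 ≈ -35.634)
v + Y(c(37)) = -1188490/33353 + 2*(sqrt(-20 + 37))**2 = -1188490/33353 + 2*(sqrt(17))**2 = -1188490/33353 + 2*17 = -1188490/33353 + 34 = -54488/33353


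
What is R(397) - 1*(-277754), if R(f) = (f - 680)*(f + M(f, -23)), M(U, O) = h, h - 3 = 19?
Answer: 159177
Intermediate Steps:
h = 22 (h = 3 + 19 = 22)
M(U, O) = 22
R(f) = (-680 + f)*(22 + f) (R(f) = (f - 680)*(f + 22) = (-680 + f)*(22 + f))
R(397) - 1*(-277754) = (-14960 + 397² - 658*397) - 1*(-277754) = (-14960 + 157609 - 261226) + 277754 = -118577 + 277754 = 159177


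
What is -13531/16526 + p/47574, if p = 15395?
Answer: -97326506/196551981 ≈ -0.49517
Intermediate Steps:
-13531/16526 + p/47574 = -13531/16526 + 15395/47574 = -97326506/196551981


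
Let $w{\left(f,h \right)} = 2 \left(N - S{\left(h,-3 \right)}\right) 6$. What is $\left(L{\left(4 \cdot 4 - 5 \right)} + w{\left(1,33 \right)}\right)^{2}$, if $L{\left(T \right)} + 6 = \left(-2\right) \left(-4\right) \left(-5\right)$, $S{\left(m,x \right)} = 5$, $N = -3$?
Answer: $20164$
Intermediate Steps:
$L{\left(T \right)} = -46$ ($L{\left(T \right)} = -6 + \left(-2\right) \left(-4\right) \left(-5\right) = -6 + 8 \left(-5\right) = -6 - 40 = -46$)
$w{\left(f,h \right)} = -96$ ($w{\left(f,h \right)} = 2 \left(-3 - 5\right) 6 = 2 \left(-8\right) 6 = \left(-16\right) 6 = -96$)
$\left(L{\left(4 \cdot 4 - 5 \right)} + w{\left(1,33 \right)}\right)^{2} = \left(-46 - 96\right)^{2} = \left(-142\right)^{2} = 20164$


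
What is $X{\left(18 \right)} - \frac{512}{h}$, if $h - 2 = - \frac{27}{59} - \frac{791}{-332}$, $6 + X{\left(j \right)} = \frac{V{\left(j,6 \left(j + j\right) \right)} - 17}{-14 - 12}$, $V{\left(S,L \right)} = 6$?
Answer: $- \frac{271903201}{1998906} \approx -136.03$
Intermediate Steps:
$X{\left(j \right)} = - \frac{145}{26}$ ($X{\left(j \right)} = -6 + \frac{6 - 17}{-14 - 12} = -6 - \frac{11}{-26} = -6 - - \frac{11}{26} = -6 + \frac{11}{26} = - \frac{145}{26}$)
$h = \frac{76881}{19588}$ ($h = 2 - \left(- \frac{791}{332} + \frac{27}{59}\right) = 2 - - \frac{37705}{19588} = 2 + \left(- \frac{27}{59} + \frac{791}{332}\right) = 2 + \frac{37705}{19588} = \frac{76881}{19588} \approx 3.9249$)
$X{\left(18 \right)} - \frac{512}{h} = - \frac{145}{26} - \frac{512}{\frac{76881}{19588}} = - \frac{145}{26} - \frac{10029056}{76881} = - \frac{271903201}{1998906}$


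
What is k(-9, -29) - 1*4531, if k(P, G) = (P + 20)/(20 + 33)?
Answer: -240132/53 ≈ -4530.8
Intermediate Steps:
k(P, G) = 20/53 + P/53 (k(P, G) = (20 + P)/53 = (20 + P)*(1/53) = 20/53 + P/53)
k(-9, -29) - 1*4531 = (20/53 + (1/53)*(-9)) - 1*4531 = (20/53 - 9/53) - 4531 = 11/53 - 4531 = -240132/53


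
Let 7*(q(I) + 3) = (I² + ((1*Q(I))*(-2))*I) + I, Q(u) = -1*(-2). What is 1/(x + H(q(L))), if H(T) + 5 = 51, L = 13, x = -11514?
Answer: -1/11468 ≈ -8.7199e-5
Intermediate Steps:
Q(u) = 2
q(I) = -3 - 3*I/7 + I²/7 (q(I) = -3 + ((I² + ((1*2)*(-2))*I) + I)/7 = -3 + ((I² + (2*(-2))*I) + I)/7 = -3 + ((I² - 4*I) + I)/7 = -3 + (I² - 3*I)/7 = -3 + (-3*I/7 + I²/7) = -3 - 3*I/7 + I²/7)
H(T) = 46 (H(T) = -5 + 51 = 46)
1/(x + H(q(L))) = 1/(-11514 + 46) = 1/(-11468) = -1/11468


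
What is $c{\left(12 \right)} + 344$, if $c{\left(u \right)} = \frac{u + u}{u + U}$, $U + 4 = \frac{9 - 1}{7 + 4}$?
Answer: $\frac{1387}{4} \approx 346.75$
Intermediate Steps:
$U = - \frac{36}{11}$ ($U = -4 + \frac{9 - 1}{7 + 4} = -4 + \frac{8}{11} = - \frac{36}{11} \approx -3.2727$)
$c{\left(u \right)} = \frac{2 u}{- \frac{36}{11} + u}$ ($c{\left(u \right)} = \frac{u + u}{u - \frac{36}{11}} = \frac{2 u}{- \frac{36}{11} + u}$)
$c{\left(12 \right)} + 344 = 22 \cdot 12 \frac{1}{-36 + 11 \cdot 12} + 344 = 22 \cdot 12 \frac{1}{-36 + 132} + 344 = 22 \cdot 12 \cdot \frac{1}{96} + 344 = \frac{11}{4} + 344 = \frac{1387}{4}$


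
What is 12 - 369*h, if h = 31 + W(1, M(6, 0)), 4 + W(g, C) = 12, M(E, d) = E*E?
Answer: -14379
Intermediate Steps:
M(E, d) = E²
W(g, C) = 8 (W(g, C) = -4 + 12 = 8)
h = 39 (h = 31 + 8 = 39)
12 - 369*h = 12 - 369*39 = 12 - 14391 = -14379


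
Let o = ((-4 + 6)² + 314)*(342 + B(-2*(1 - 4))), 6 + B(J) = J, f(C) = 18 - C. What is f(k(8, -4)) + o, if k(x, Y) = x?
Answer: 108766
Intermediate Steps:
B(J) = -6 + J
o = 108756 (o = ((-4 + 6)² + 314)*(342 + (-6 - 2*(1 - 4))) = (2² + 314)*(342 + (-6 - 2*(-3))) = (4 + 314)*(342 + (-6 + 6)) = 318*(342 + 0) = 318*342 = 108756)
f(k(8, -4)) + o = (18 - 1*8) + 108756 = (18 - 8) + 108756 = 10 + 108756 = 108766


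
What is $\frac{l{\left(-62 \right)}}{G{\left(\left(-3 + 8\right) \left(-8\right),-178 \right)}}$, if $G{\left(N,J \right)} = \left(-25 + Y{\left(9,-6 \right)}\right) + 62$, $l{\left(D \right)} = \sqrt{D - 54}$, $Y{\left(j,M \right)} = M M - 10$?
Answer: $\frac{2 i \sqrt{29}}{63} \approx 0.17096 i$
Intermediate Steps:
$Y{\left(j,M \right)} = -10 + M^{2}$ ($Y{\left(j,M \right)} = M^{2} - 10 = -10 + M^{2}$)
$l{\left(D \right)} = \sqrt{-54 + D}$
$G{\left(N,J \right)} = 63$ ($G{\left(N,J \right)} = \left(-25 - \left(10 - \left(-6\right)^{2}\right)\right) + 62 = \left(-25 + \left(-10 + 36\right)\right) + 62 = \left(-25 + 26\right) + 62 = 1 + 62 = 63$)
$\frac{l{\left(-62 \right)}}{G{\left(\left(-3 + 8\right) \left(-8\right),-178 \right)}} = \frac{\sqrt{-54 - 62}}{63} = \sqrt{-116} \cdot \frac{1}{63} = 2 i \sqrt{29} \cdot \frac{1}{63} = \frac{2 i \sqrt{29}}{63}$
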